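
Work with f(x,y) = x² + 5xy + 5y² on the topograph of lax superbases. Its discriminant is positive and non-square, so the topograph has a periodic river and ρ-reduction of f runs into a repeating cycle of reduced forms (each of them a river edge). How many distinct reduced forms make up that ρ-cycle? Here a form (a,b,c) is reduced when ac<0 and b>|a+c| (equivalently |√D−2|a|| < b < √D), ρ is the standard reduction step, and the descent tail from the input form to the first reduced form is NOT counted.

D = 5, ⌊√D⌋ = 2
descent: ρ → (5,5,1)
descent: ρ → (1,1,-1)  [lands on river]
river: ρ → (-1,1,1)
ρ-cycle length = 2 (tail of 2 descent steps not counted)

2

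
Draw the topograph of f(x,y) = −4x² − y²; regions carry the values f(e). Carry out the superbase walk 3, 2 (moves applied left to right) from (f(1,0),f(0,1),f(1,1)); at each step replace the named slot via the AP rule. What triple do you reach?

start (-4,-1,-5) = (f(1,0),f(0,1),f(1,1))
replace slot 3: 2·((-4)+(-1)) − (-5) = -5 → (-4,-1,-5)
replace slot 2: 2·((-4)+(-5)) − (-1) = -17 → (-4,-17,-5)

-4,-17,-5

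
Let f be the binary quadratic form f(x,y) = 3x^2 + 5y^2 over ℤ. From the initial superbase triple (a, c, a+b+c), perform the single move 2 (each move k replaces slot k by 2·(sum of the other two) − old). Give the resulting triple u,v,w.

start (3,5,8) = (f(1,0),f(0,1),f(1,1))
replace slot 2: 2·(3+8) − 5 = 17 → (3,17,8)

3,17,8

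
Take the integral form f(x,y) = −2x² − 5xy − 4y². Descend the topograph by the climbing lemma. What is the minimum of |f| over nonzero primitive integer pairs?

translate: b→1 (≡5 mod 4), so (2,5,4)→(2,1,1)
flip: (2,1,1)→(1,-1,2)
translate: b→1 (≡-1 mod 2), so (1,-1,2)→(1,1,2)
reduced (well bottom): (1,1,2) with a≤c, −a<b≤a
well minimum |f| = |-1| = 1 (negative-definite)

1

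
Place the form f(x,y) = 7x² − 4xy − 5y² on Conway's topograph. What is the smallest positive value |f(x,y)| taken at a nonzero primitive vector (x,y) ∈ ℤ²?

descent: ρ → (-5,4,7)  [lands on river]
river: ρ → (7,10,-2)
river: ρ → (-2,10,7)
river: ρ → (7,4,-5)
river: ρ → (-5,6,6)
river: ρ → (6,6,-5)
closes: descent 1, river 6
min |a| on river = 2

2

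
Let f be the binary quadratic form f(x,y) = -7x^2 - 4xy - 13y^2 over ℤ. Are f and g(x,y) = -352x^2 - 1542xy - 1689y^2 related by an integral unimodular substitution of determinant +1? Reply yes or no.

D₁ = -348, D₂ = -348
f is negative-definite; reduce −f:
−f: reduced (well bottom): (7,4,13) with a≤c, −a<b≤a
flip sign back: reduced form of f is (-7,-4,-13)
g is negative-definite; reduce −g:
−g: translate: b→134 (≡1542 mod 704), so (352,1542,1689)→(352,134,13)
−g: flip: (352,134,13)→(13,-134,352)
−g: translate: b→-4 (≡-134 mod 26), so (13,-134,352)→(13,-4,7)
−g: flip: (13,-4,7)→(7,4,13)
−g: reduced (well bottom): (7,4,13) with a≤c, −a<b≤a
flip sign back: reduced form of g is (-7,-4,-13)
reduced forms (-7, -4, -13) vs (-7, -4, -13) ⇒ equivalent

yes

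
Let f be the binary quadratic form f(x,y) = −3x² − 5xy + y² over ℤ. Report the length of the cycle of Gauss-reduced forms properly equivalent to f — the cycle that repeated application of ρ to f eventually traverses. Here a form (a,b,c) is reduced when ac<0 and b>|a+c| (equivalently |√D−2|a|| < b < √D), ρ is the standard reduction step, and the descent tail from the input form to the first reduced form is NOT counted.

D = 37, ⌊√D⌋ = 6
descent: ρ → (1,5,-3)  [lands on river]
river: ρ → (-3,1,3)
river: ρ → (3,5,-1)
river: ρ → (-1,5,3)
river: ρ → (3,1,-3)
river: ρ → (-3,5,1)
ρ-cycle length = 6 (tail of 1 descent step not counted)

6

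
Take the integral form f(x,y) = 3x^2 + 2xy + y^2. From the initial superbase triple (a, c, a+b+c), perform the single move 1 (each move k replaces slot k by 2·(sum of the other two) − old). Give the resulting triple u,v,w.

start (3,1,6) = (f(1,0),f(0,1),f(1,1))
replace slot 1: 2·(1+6) − 3 = 11 → (11,1,6)

11,1,6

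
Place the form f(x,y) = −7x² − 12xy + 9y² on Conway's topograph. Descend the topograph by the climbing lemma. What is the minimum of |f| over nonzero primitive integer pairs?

descent: ρ → (9,12,-7)  [lands on river]
river: ρ → (-7,16,5)
river: ρ → (5,14,-10)
river: ρ → (-10,6,9)
closes: descent 1, river 4
min |a| on river = 5

5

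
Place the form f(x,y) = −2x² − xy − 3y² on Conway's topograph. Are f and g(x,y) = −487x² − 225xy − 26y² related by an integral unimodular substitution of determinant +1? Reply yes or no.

D₁ = -23, D₂ = -23
f is negative-definite; reduce −f:
−f: reduced (well bottom): (2,1,3) with a≤c, −a<b≤a
flip sign back: reduced form of f is (-2,-1,-3)
g is negative-definite; reduce −g:
−g: flip: (487,225,26)→(26,-225,487)
−g: translate: b→-17 (≡-225 mod 52), so (26,-225,487)→(26,-17,3)
−g: flip: (26,-17,3)→(3,17,26)
−g: translate: b→-1 (≡17 mod 6), so (3,17,26)→(3,-1,2)
−g: flip: (3,-1,2)→(2,1,3)
−g: reduced (well bottom): (2,1,3) with a≤c, −a<b≤a
flip sign back: reduced form of g is (-2,-1,-3)
reduced forms (-2, -1, -3) vs (-2, -1, -3) ⇒ equivalent

yes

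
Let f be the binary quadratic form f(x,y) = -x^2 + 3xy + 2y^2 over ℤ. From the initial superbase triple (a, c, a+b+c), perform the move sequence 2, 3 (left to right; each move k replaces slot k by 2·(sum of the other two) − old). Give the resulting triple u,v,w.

start (-1,2,4) = (f(1,0),f(0,1),f(1,1))
replace slot 2: 2·((-1)+4) − 2 = 4 → (-1,4,4)
replace slot 3: 2·((-1)+4) − 4 = 2 → (-1,4,2)

-1,4,2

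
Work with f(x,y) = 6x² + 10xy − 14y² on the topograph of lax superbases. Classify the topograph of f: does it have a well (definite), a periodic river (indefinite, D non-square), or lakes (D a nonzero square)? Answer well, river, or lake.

D = b²−4ac = 10² − 4·6·(-14) = 436
D > 0 non-square ⇒ indefinite ⇒ periodic river

river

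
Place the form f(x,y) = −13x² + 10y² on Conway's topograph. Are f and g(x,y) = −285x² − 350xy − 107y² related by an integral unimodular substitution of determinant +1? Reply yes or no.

D₁ = 520, D₂ = 520
river cycle of f (length 6): (10, 20, -3), (-3, 22, 3), (3, 20, -10), (-10, 20, 3), (3, 22, -3), (-3, 20, 10)
river cycle of g (length 6): (10, 20, -3), (-3, 22, 3), (3, 20, -10), (-10, 20, 3), (3, 22, -3), (-3, 20, 10)
cycles coincide ⇒ equivalent

yes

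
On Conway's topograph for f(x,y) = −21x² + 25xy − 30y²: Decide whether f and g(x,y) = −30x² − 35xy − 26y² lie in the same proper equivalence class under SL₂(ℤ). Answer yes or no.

D₁ = -1895, D₂ = -1895
f is negative-definite; reduce −f:
−f: translate: b→17 (≡-25 mod 42), so (21,-25,30)→(21,17,26)
−f: reduced (well bottom): (21,17,26) with a≤c, −a<b≤a
flip sign back: reduced form of f is (-21,-17,-26)
g is negative-definite; reduce −g:
−g: translate: b→-25 (≡35 mod 60), so (30,35,26)→(30,-25,21)
−g: flip: (30,-25,21)→(21,25,30)
−g: translate: b→-17 (≡25 mod 42), so (21,25,30)→(21,-17,26)
−g: reduced (well bottom): (21,-17,26) with a≤c, −a<b≤a
flip sign back: reduced form of g is (-21,17,-26)
reduced forms (-21, -17, -26) vs (-21, 17, -26) ⇒ inequivalent

no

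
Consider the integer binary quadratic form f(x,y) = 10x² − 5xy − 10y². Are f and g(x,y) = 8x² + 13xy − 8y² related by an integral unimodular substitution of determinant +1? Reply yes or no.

D₁ = 425, D₂ = 425
river cycle of f (length 6): (-10, 5, 10), (10, 15, -5), (-5, 15, 10), (10, 5, -10), (-10, 15, 5), (5, 15, -10)
river cycle of g (length 10): (-8, 19, 2), (2, 17, -17), (-17, 17, 2), (2, 19, -8), (-8, 13, 8), (8, 19, -2), (-2, 17, 17), (17, 17, -2), (-2, 19, 8), (8, 13, -8)
cycles differ ⇒ inequivalent

no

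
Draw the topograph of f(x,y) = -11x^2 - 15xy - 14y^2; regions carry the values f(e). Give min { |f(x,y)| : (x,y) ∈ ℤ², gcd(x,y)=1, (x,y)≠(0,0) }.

translate: b→-7 (≡15 mod 22), so (11,15,14)→(11,-7,10)
flip: (11,-7,10)→(10,7,11)
reduced (well bottom): (10,7,11) with a≤c, −a<b≤a
well minimum |f| = |-10| = 10 (negative-definite)

10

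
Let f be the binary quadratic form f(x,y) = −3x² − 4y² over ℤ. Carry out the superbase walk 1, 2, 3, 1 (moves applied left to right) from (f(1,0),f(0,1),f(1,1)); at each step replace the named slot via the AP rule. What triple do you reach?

start (-3,-4,-7) = (f(1,0),f(0,1),f(1,1))
replace slot 1: 2·((-4)+(-7)) − (-3) = -19 → (-19,-4,-7)
replace slot 2: 2·((-19)+(-7)) − (-4) = -48 → (-19,-48,-7)
replace slot 3: 2·((-19)+(-48)) − (-7) = -127 → (-19,-48,-127)
replace slot 1: 2·((-48)+(-127)) − (-19) = -331 → (-331,-48,-127)

-331,-48,-127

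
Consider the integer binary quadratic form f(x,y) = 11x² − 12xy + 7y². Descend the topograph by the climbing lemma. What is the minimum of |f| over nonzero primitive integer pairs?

translate: b→10 (≡-12 mod 22), so (11,-12,7)→(11,10,6)
flip: (11,10,6)→(6,-10,11)
translate: b→2 (≡-10 mod 12), so (6,-10,11)→(6,2,7)
reduced (well bottom): (6,2,7) with a≤c, −a<b≤a
well minimum = a = 6

6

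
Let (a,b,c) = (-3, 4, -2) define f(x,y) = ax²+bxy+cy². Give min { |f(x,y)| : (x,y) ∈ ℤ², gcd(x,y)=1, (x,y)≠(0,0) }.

translate: b→2 (≡-4 mod 6), so (3,-4,2)→(3,2,1)
flip: (3,2,1)→(1,-2,3)
translate: b→0 (≡-2 mod 2), so (1,-2,3)→(1,0,2)
reduced (well bottom): (1,0,2) with a≤c, −a<b≤a
well minimum |f| = |-1| = 1 (negative-definite)

1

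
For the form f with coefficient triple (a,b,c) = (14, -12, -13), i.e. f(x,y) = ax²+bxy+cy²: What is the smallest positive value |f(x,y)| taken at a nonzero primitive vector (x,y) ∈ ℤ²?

descent: ρ → (-13,12,14)  [lands on river]
river: ρ → (14,16,-11)
river: ρ → (-11,28,2)
river: ρ → (2,28,-11)
river: ρ → (-11,16,14)
river: ρ → (14,12,-13)
river: ρ → (-13,14,13)
river: ρ → (13,12,-14)
river: ρ → (-14,16,11)
river: ρ → (11,28,-2)
river: ρ → (-2,28,11)
river: ρ → (11,16,-14)
river: ρ → (-14,12,13)
river: ρ → (13,14,-13)
closes: descent 1, river 14
min |a| on river = 2

2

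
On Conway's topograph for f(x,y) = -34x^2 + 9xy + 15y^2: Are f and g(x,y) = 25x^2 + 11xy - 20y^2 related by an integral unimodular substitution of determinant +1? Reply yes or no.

D₁ = 2121, D₂ = 2121
river cycle of f (length 24): (15, 21, -28), (-28, 35, 8), (8, 45, -3), (-3, 45, 8), (8, 35, -28), (-28, 21, 15), (15, 39, -10), (-10, 41, 11), (11, 25, -34), (-34, 43, 2), … (14 more)
river cycle of g (length 28): (-20, 29, 16), (16, 35, -14), (-14, 21, 30), (30, 39, -5), (-5, 41, 22), (22, 3, -24), (-24, 45, 1), (1, 45, -24), (-24, 3, 22), (22, 41, -5), … (18 more)
cycles differ ⇒ inequivalent

no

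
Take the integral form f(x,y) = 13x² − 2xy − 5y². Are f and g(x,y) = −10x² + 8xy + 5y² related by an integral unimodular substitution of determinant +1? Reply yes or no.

D₁ = 264, D₂ = 264
river cycle of f (length 6): (-5, 12, 6), (6, 12, -5), (-5, 8, 10), (10, 12, -3), (-3, 12, 10), (10, 8, -5)
river cycle of g (length 6): (5, 12, -6), (-6, 12, 5), (5, 8, -10), (-10, 12, 3), (3, 12, -10), (-10, 8, 5)
cycles differ ⇒ inequivalent

no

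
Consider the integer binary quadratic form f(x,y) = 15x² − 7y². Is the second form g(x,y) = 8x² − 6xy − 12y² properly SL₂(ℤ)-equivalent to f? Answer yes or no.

D₁ = 420, D₂ = 420
river cycle of f (length 4): (-7, 14, 8), (8, 18, -3), (-3, 18, 8), (8, 14, -7)
river cycle of g (length 6): (-12, 6, 8), (8, 10, -10), (-10, 10, 8), (8, 6, -12), (-12, 18, 2), (2, 18, -12)
cycles differ ⇒ inequivalent

no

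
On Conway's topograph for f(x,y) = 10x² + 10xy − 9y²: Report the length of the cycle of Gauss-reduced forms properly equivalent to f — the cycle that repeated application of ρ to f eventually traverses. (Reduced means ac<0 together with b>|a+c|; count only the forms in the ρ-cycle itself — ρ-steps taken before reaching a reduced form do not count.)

D = 460, ⌊√D⌋ = 21
river: ρ → (-9,8,11)
river: ρ → (11,14,-6)
river: ρ → (-6,10,15)
river: ρ → (15,20,-1)
river: ρ → (-1,20,15)
river: ρ → (15,10,-6)
river: ρ → (-6,14,11)
river: ρ → (11,8,-9)
river: ρ → (-9,10,10)
river: ρ → (10,10,-9)
ρ-cycle length = 10 (tail of 0 descent steps not counted)

10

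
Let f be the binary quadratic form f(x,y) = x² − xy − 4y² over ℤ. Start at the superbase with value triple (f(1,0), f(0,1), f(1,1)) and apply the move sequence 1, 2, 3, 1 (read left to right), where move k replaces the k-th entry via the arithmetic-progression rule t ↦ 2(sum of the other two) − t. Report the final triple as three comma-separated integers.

start (1,-4,-4) = (f(1,0),f(0,1),f(1,1))
replace slot 1: 2·((-4)+(-4)) − 1 = -17 → (-17,-4,-4)
replace slot 2: 2·((-17)+(-4)) − (-4) = -38 → (-17,-38,-4)
replace slot 3: 2·((-17)+(-38)) − (-4) = -106 → (-17,-38,-106)
replace slot 1: 2·((-38)+(-106)) − (-17) = -271 → (-271,-38,-106)

-271,-38,-106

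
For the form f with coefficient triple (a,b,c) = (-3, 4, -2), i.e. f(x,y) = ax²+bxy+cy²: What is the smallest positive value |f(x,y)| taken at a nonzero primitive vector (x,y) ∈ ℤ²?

translate: b→2 (≡-4 mod 6), so (3,-4,2)→(3,2,1)
flip: (3,2,1)→(1,-2,3)
translate: b→0 (≡-2 mod 2), so (1,-2,3)→(1,0,2)
reduced (well bottom): (1,0,2) with a≤c, −a<b≤a
well minimum |f| = |-1| = 1 (negative-definite)

1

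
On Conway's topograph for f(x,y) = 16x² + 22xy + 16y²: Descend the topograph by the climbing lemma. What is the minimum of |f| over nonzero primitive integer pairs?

translate: b→-10 (≡22 mod 32), so (16,22,16)→(16,-10,10)
flip: (16,-10,10)→(10,10,16)
reduced (well bottom): (10,10,16) with a≤c, −a<b≤a
well minimum = a = 10

10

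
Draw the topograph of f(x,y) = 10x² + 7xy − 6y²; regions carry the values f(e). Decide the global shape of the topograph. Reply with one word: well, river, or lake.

D = b²−4ac = 7² − 4·10·(-6) = 289
D = 17² is a perfect square ⇒ form factors over ℤ ⇒ lakes

lake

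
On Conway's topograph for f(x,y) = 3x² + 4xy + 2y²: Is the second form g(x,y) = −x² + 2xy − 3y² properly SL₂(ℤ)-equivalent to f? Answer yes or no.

D₁ = -8, D₂ = -8
f: translate: b→-2 (≡4 mod 6), so (3,4,2)→(3,-2,1)
f: flip: (3,-2,1)→(1,2,3)
f: translate: b→0 (≡2 mod 2), so (1,2,3)→(1,0,2)
f: reduced (well bottom): (1,0,2) with a≤c, −a<b≤a
g is negative-definite; reduce −g:
−g: translate: b→0 (≡-2 mod 2), so (1,-2,3)→(1,0,2)
−g: reduced (well bottom): (1,0,2) with a≤c, −a<b≤a
flip sign back: reduced form of g is (-1,0,-2)
reduced forms (1, 0, 2) vs (-1, 0, -2) ⇒ inequivalent

no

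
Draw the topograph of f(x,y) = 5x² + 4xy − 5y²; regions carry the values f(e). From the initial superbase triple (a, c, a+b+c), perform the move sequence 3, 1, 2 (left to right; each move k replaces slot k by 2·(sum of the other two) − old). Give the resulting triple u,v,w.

start (5,-5,4) = (f(1,0),f(0,1),f(1,1))
replace slot 3: 2·(5+(-5)) − 4 = -4 → (5,-5,-4)
replace slot 1: 2·((-5)+(-4)) − 5 = -23 → (-23,-5,-4)
replace slot 2: 2·((-23)+(-4)) − (-5) = -49 → (-23,-49,-4)

-23,-49,-4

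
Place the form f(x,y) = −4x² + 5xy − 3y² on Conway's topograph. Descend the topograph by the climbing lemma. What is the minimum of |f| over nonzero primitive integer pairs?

translate: b→3 (≡-5 mod 8), so (4,-5,3)→(4,3,2)
flip: (4,3,2)→(2,-3,4)
translate: b→1 (≡-3 mod 4), so (2,-3,4)→(2,1,3)
reduced (well bottom): (2,1,3) with a≤c, −a<b≤a
well minimum |f| = |-2| = 2 (negative-definite)

2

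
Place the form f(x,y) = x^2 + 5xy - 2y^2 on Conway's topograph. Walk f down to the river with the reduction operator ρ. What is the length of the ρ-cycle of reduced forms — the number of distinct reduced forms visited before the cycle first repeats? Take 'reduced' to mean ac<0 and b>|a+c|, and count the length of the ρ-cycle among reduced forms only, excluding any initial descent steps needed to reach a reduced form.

D = 33, ⌊√D⌋ = 5
river: ρ → (-2,3,3)
river: ρ → (3,3,-2)
river: ρ → (-2,5,1)
river: ρ → (1,5,-2)
ρ-cycle length = 4 (tail of 0 descent steps not counted)

4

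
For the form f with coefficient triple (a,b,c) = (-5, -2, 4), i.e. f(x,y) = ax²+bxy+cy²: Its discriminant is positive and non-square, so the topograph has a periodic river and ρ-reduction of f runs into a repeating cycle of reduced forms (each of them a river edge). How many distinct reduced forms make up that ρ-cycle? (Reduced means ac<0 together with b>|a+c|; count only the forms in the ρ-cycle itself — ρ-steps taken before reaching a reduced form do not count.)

D = 84, ⌊√D⌋ = 9
descent: ρ → (4,2,-5)  [lands on river]
river: ρ → (-5,8,1)
river: ρ → (1,8,-5)
river: ρ → (-5,2,4)
river: ρ → (4,6,-3)
river: ρ → (-3,6,4)
ρ-cycle length = 6 (tail of 1 descent step not counted)

6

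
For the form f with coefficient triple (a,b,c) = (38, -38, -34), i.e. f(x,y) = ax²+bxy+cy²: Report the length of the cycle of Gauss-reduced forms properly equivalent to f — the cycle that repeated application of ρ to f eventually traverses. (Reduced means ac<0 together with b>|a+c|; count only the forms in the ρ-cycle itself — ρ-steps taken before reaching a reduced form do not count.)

D = 6612, ⌊√D⌋ = 81
descent: ρ → (-34,38,38)  [lands on river]
river: ρ → (38,38,-34)
river: ρ → (-34,30,42)
river: ρ → (42,54,-22)
river: ρ → (-22,78,6)
river: ρ → (6,78,-22)
river: ρ → (-22,54,42)
river: ρ → (42,30,-34)
ρ-cycle length = 8 (tail of 1 descent step not counted)

8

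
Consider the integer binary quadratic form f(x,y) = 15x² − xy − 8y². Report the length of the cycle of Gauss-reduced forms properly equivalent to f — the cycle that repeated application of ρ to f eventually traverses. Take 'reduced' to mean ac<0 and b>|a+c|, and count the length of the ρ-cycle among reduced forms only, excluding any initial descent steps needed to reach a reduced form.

D = 481, ⌊√D⌋ = 21
descent: ρ → (-8,17,6)  [lands on river]
river: ρ → (6,19,-5)
river: ρ → (-5,21,2)
river: ρ → (2,19,-15)
river: ρ → (-15,11,6)
river: ρ → (6,13,-13)
river: ρ → (-13,13,6)
river: ρ → (6,11,-15)
river: ρ → (-15,19,2)
river: ρ → (2,21,-5)
river: ρ → (-5,19,6)
river: ρ → (6,17,-8)
river: ρ → (-8,15,8)
river: ρ → (8,17,-6)
river: ρ → (-6,19,5)
river: ρ → (5,21,-2)
river: ρ → (-2,19,15)
river: ρ → (15,11,-6)
river: ρ → (-6,13,13)
river: ρ → (13,13,-6)
river: ρ → (-6,11,15)
river: ρ → (15,19,-2)
river: ρ → (-2,21,5)
river: ρ → (5,19,-6)
river: ρ → (-6,17,8)
river: ρ → (8,15,-8)
ρ-cycle length = 26 (tail of 1 descent step not counted)

26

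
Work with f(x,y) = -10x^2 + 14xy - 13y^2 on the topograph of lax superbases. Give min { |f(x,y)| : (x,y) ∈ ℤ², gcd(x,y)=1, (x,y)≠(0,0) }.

translate: b→6 (≡-14 mod 20), so (10,-14,13)→(10,6,9)
flip: (10,6,9)→(9,-6,10)
reduced (well bottom): (9,-6,10) with a≤c, −a<b≤a
well minimum |f| = |-9| = 9 (negative-definite)

9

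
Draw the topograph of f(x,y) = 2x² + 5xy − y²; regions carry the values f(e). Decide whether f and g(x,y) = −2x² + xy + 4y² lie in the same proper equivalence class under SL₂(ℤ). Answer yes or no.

D₁ = 33, D₂ = 33
river cycle of f (length 4): (-1, 5, 2), (2, 3, -3), (-3, 3, 2), (2, 5, -1)
river cycle of g (length 4): (-2, 5, 1), (1, 5, -2), (-2, 3, 3), (3, 3, -2)
cycles differ ⇒ inequivalent

no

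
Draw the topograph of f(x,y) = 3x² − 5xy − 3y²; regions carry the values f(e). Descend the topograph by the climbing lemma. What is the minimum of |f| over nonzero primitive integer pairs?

descent: ρ → (-3,5,3)  [lands on river]
river: ρ → (3,7,-1)
river: ρ → (-1,7,3)
river: ρ → (3,5,-3)
river: ρ → (-3,7,1)
river: ρ → (1,7,-3)
closes: descent 1, river 6
min |a| on river = 1

1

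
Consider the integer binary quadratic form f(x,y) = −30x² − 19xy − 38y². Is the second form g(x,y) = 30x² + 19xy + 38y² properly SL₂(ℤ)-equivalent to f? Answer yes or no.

D₁ = -4199, D₂ = -4199
f is negative-definite; reduce −f:
−f: reduced (well bottom): (30,19,38) with a≤c, −a<b≤a
flip sign back: reduced form of f is (-30,-19,-38)
g: reduced (well bottom): (30,19,38) with a≤c, −a<b≤a
reduced forms (-30, -19, -38) vs (30, 19, 38) ⇒ inequivalent

no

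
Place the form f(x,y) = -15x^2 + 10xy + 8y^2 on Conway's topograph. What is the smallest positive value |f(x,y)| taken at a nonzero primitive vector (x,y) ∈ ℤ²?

river: ρ → (8,22,-3)
river: ρ → (-3,20,15)
river: ρ → (15,10,-8)
river: ρ → (-8,22,3)
river: ρ → (3,20,-15)
river: ρ → (-15,10,8)
closes: descent 0, river 6
min |a| on river = 3

3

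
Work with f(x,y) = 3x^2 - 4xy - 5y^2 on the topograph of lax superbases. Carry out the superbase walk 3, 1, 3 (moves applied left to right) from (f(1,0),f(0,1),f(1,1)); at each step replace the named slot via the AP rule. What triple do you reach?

start (3,-5,-6) = (f(1,0),f(0,1),f(1,1))
replace slot 3: 2·(3+(-5)) − (-6) = 2 → (3,-5,2)
replace slot 1: 2·((-5)+2) − 3 = -9 → (-9,-5,2)
replace slot 3: 2·((-9)+(-5)) − 2 = -30 → (-9,-5,-30)

-9,-5,-30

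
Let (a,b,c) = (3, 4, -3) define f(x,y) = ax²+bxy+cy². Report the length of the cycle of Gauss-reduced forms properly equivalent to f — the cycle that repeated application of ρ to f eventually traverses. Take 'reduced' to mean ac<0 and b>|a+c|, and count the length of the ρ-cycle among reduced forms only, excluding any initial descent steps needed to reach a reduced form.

D = 52, ⌊√D⌋ = 7
river: ρ → (-3,2,4)
river: ρ → (4,6,-1)
river: ρ → (-1,6,4)
river: ρ → (4,2,-3)
river: ρ → (-3,4,3)
river: ρ → (3,2,-4)
river: ρ → (-4,6,1)
river: ρ → (1,6,-4)
river: ρ → (-4,2,3)
river: ρ → (3,4,-3)
ρ-cycle length = 10 (tail of 0 descent steps not counted)

10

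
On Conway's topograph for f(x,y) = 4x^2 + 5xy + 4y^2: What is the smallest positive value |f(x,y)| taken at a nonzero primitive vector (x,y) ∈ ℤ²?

translate: b→-3 (≡5 mod 8), so (4,5,4)→(4,-3,3)
flip: (4,-3,3)→(3,3,4)
reduced (well bottom): (3,3,4) with a≤c, −a<b≤a
well minimum = a = 3

3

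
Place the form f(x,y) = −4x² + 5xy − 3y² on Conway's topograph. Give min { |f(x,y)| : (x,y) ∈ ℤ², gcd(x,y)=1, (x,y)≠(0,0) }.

translate: b→3 (≡-5 mod 8), so (4,-5,3)→(4,3,2)
flip: (4,3,2)→(2,-3,4)
translate: b→1 (≡-3 mod 4), so (2,-3,4)→(2,1,3)
reduced (well bottom): (2,1,3) with a≤c, −a<b≤a
well minimum |f| = |-2| = 2 (negative-definite)

2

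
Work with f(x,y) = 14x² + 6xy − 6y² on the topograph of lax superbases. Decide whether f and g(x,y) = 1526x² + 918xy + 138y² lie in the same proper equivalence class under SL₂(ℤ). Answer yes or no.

D₁ = 372, D₂ = 372
river cycle of f (length 2): (-6, 18, 2), (2, 18, -6)
river cycle of g (length 2): (-6, 18, 2), (2, 18, -6)
cycles coincide ⇒ equivalent

yes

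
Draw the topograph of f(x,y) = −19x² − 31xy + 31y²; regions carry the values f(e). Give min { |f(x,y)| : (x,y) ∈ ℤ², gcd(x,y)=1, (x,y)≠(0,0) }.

descent: ρ → (31,31,-19)  [lands on river]
river: ρ → (-19,45,17)
river: ρ → (17,57,-1)
river: ρ → (-1,57,17)
river: ρ → (17,45,-19)
river: ρ → (-19,31,31)
closes: descent 1, river 6
min |a| on river = 1

1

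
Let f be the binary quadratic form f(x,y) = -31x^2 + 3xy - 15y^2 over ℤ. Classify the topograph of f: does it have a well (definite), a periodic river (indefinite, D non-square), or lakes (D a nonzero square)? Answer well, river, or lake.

D = b²−4ac = 3² − 4·(-31)·(-15) = -1851
D < 0 ⇒ definite ⇒ every region one sign ⇒ single well

well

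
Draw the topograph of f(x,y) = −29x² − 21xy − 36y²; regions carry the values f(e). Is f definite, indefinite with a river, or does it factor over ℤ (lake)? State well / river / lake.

D = b²−4ac = (-21)² − 4·(-29)·(-36) = -3735
D < 0 ⇒ definite ⇒ every region one sign ⇒ single well

well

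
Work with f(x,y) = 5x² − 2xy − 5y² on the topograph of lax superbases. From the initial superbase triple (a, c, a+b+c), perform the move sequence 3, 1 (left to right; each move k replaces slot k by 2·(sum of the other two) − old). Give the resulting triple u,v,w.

start (5,-5,-2) = (f(1,0),f(0,1),f(1,1))
replace slot 3: 2·(5+(-5)) − (-2) = 2 → (5,-5,2)
replace slot 1: 2·((-5)+2) − 5 = -11 → (-11,-5,2)

-11,-5,2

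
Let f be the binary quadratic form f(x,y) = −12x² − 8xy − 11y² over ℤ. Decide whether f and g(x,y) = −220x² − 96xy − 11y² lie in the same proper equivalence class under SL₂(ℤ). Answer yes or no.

D₁ = -464, D₂ = -464
f is negative-definite; reduce −f:
−f: flip: (12,8,11)→(11,-8,12)
−f: reduced (well bottom): (11,-8,12) with a≤c, −a<b≤a
flip sign back: reduced form of f is (-11,8,-12)
g is negative-definite; reduce −g:
−g: flip: (220,96,11)→(11,-96,220)
−g: translate: b→-8 (≡-96 mod 22), so (11,-96,220)→(11,-8,12)
−g: reduced (well bottom): (11,-8,12) with a≤c, −a<b≤a
flip sign back: reduced form of g is (-11,8,-12)
reduced forms (-11, 8, -12) vs (-11, 8, -12) ⇒ equivalent

yes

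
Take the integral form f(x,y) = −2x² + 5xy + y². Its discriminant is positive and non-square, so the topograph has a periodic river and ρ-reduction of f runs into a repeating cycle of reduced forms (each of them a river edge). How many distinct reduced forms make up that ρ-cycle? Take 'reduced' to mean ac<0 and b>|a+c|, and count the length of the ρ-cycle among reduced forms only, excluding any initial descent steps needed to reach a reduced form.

D = 33, ⌊√D⌋ = 5
river: ρ → (1,5,-2)
river: ρ → (-2,3,3)
river: ρ → (3,3,-2)
river: ρ → (-2,5,1)
ρ-cycle length = 4 (tail of 0 descent steps not counted)

4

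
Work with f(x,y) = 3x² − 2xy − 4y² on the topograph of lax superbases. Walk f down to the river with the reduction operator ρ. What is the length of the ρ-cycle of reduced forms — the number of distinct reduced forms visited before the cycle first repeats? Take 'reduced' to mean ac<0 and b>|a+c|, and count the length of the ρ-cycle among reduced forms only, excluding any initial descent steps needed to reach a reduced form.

D = 52, ⌊√D⌋ = 7
descent: ρ → (-4,2,3)  [lands on river]
river: ρ → (3,4,-3)
river: ρ → (-3,2,4)
river: ρ → (4,6,-1)
river: ρ → (-1,6,4)
river: ρ → (4,2,-3)
river: ρ → (-3,4,3)
river: ρ → (3,2,-4)
river: ρ → (-4,6,1)
river: ρ → (1,6,-4)
ρ-cycle length = 10 (tail of 1 descent step not counted)

10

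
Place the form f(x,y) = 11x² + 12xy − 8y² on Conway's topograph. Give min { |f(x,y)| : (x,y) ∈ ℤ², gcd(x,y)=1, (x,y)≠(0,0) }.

river: ρ → (-8,20,3)
river: ρ → (3,22,-1)
river: ρ → (-1,22,3)
river: ρ → (3,20,-8)
river: ρ → (-8,12,11)
river: ρ → (11,10,-9)
river: ρ → (-9,8,12)
river: ρ → (12,16,-5)
river: ρ → (-5,14,15)
river: ρ → (15,16,-4)
river: ρ → (-4,16,15)
river: ρ → (15,14,-5)
river: ρ → (-5,16,12)
river: ρ → (12,8,-9)
river: ρ → (-9,10,11)
river: ρ → (11,12,-8)
closes: descent 0, river 16
min |a| on river = 1

1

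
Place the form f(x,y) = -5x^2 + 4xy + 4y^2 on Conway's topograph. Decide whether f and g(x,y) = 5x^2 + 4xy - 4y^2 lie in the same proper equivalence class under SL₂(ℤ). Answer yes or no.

D₁ = 96, D₂ = 96
river cycle of f (length 4): (4, 4, -5), (-5, 6, 3), (3, 6, -5), (-5, 4, 4)
river cycle of g (length 4): (-4, 4, 5), (5, 6, -3), (-3, 6, 5), (5, 4, -4)
cycles differ ⇒ inequivalent

no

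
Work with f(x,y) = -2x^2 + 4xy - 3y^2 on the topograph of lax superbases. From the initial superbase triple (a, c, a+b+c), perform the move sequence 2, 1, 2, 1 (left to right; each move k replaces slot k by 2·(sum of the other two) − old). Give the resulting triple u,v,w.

start (-2,-3,-1) = (f(1,0),f(0,1),f(1,1))
replace slot 2: 2·((-2)+(-1)) − (-3) = -3 → (-2,-3,-1)
replace slot 1: 2·((-3)+(-1)) − (-2) = -6 → (-6,-3,-1)
replace slot 2: 2·((-6)+(-1)) − (-3) = -11 → (-6,-11,-1)
replace slot 1: 2·((-11)+(-1)) − (-6) = -18 → (-18,-11,-1)

-18,-11,-1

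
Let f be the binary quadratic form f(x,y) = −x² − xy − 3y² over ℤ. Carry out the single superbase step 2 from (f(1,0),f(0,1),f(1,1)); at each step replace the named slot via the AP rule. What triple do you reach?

start (-1,-3,-5) = (f(1,0),f(0,1),f(1,1))
replace slot 2: 2·((-1)+(-5)) − (-3) = -9 → (-1,-9,-5)

-1,-9,-5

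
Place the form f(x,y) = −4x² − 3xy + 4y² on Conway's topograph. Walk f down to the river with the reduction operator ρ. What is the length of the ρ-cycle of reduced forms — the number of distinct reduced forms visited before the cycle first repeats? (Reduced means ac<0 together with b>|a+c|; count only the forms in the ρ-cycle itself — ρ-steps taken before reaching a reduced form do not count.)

D = 73, ⌊√D⌋ = 8
descent: ρ → (4,3,-4)  [lands on river]
river: ρ → (-4,5,3)
river: ρ → (3,7,-2)
river: ρ → (-2,5,6)
river: ρ → (6,7,-1)
river: ρ → (-1,7,6)
river: ρ → (6,5,-2)
river: ρ → (-2,7,3)
river: ρ → (3,5,-4)
river: ρ → (-4,3,4)
river: ρ → (4,5,-3)
river: ρ → (-3,7,2)
river: ρ → (2,5,-6)
river: ρ → (-6,7,1)
river: ρ → (1,7,-6)
river: ρ → (-6,5,2)
river: ρ → (2,7,-3)
river: ρ → (-3,5,4)
ρ-cycle length = 18 (tail of 1 descent step not counted)

18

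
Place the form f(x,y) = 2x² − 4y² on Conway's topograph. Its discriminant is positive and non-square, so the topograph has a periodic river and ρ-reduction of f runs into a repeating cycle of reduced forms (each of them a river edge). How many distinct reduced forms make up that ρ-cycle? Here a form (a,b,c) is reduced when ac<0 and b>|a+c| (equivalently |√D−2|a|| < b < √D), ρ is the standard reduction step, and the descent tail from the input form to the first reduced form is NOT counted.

D = 32, ⌊√D⌋ = 5
descent: ρ → (-4,0,2)
descent: ρ → (2,4,-2)  [lands on river]
river: ρ → (-2,4,2)
ρ-cycle length = 2 (tail of 2 descent steps not counted)

2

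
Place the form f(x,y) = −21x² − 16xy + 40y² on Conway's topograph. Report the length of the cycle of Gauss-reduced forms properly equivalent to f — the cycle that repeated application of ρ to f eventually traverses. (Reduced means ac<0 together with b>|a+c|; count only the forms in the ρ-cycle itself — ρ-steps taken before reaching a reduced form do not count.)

D = 3616, ⌊√D⌋ = 60
descent: ρ → (40,16,-21)
descent: ρ → (-21,26,35)  [lands on river]
river: ρ → (35,44,-12)
river: ρ → (-12,52,19)
river: ρ → (19,24,-40)
river: ρ → (-40,56,3)
river: ρ → (3,58,-21)
ρ-cycle length = 6 (tail of 2 descent steps not counted)

6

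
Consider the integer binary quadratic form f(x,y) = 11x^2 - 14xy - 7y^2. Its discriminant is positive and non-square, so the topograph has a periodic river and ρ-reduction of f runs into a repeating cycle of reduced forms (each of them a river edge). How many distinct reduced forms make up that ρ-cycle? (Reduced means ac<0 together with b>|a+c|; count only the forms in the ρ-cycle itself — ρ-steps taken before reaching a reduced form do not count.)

D = 504, ⌊√D⌋ = 22
descent: ρ → (-7,14,11)  [lands on river]
river: ρ → (11,8,-10)
river: ρ → (-10,12,9)
river: ρ → (9,6,-13)
river: ρ → (-13,20,2)
river: ρ → (2,20,-13)
river: ρ → (-13,6,9)
river: ρ → (9,12,-10)
river: ρ → (-10,8,11)
river: ρ → (11,14,-7)
ρ-cycle length = 10 (tail of 1 descent step not counted)

10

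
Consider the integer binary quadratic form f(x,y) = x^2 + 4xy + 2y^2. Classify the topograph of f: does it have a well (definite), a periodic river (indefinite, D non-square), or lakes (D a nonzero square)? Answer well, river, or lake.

D = b²−4ac = 4² − 4·1·2 = 8
D > 0 non-square ⇒ indefinite ⇒ periodic river

river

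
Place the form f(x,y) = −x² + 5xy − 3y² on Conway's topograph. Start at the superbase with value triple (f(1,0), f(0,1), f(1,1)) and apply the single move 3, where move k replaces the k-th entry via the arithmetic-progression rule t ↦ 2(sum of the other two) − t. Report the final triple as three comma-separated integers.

start (-1,-3,1) = (f(1,0),f(0,1),f(1,1))
replace slot 3: 2·((-1)+(-3)) − 1 = -9 → (-1,-3,-9)

-1,-3,-9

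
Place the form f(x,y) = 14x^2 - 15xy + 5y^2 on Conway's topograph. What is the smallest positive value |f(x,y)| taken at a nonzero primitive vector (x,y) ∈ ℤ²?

translate: b→13 (≡-15 mod 28), so (14,-15,5)→(14,13,4)
flip: (14,13,4)→(4,-13,14)
translate: b→3 (≡-13 mod 8), so (4,-13,14)→(4,3,4)
reduced (well bottom): (4,3,4) with a≤c, −a<b≤a
well minimum = a = 4

4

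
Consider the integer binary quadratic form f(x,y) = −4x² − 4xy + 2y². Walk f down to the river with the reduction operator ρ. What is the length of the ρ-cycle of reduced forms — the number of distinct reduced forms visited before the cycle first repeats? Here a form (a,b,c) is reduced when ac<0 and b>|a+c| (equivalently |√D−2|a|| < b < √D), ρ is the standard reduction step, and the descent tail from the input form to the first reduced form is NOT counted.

D = 48, ⌊√D⌋ = 6
descent: ρ → (2,4,-4)  [lands on river]
river: ρ → (-4,4,2)
ρ-cycle length = 2 (tail of 1 descent step not counted)

2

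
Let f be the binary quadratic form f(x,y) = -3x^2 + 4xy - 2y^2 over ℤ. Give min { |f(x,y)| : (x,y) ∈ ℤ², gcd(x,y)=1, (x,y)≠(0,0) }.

translate: b→2 (≡-4 mod 6), so (3,-4,2)→(3,2,1)
flip: (3,2,1)→(1,-2,3)
translate: b→0 (≡-2 mod 2), so (1,-2,3)→(1,0,2)
reduced (well bottom): (1,0,2) with a≤c, −a<b≤a
well minimum |f| = |-1| = 1 (negative-definite)

1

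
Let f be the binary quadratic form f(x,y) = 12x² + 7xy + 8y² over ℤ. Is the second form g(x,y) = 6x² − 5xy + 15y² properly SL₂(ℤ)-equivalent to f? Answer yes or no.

D₁ = -335, D₂ = -335
f: flip: (12,7,8)→(8,-7,12)
f: reduced (well bottom): (8,-7,12) with a≤c, −a<b≤a
g: reduced (well bottom): (6,-5,15) with a≤c, −a<b≤a
reduced forms (8, -7, 12) vs (6, -5, 15) ⇒ inequivalent

no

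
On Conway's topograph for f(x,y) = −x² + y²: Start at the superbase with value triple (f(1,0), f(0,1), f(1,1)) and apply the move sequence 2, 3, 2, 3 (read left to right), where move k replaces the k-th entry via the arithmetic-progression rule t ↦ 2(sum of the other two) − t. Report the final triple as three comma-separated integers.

start (-1,1,0) = (f(1,0),f(0,1),f(1,1))
replace slot 2: 2·((-1)+0) − 1 = -3 → (-1,-3,0)
replace slot 3: 2·((-1)+(-3)) − 0 = -8 → (-1,-3,-8)
replace slot 2: 2·((-1)+(-8)) − (-3) = -15 → (-1,-15,-8)
replace slot 3: 2·((-1)+(-15)) − (-8) = -24 → (-1,-15,-24)

-1,-15,-24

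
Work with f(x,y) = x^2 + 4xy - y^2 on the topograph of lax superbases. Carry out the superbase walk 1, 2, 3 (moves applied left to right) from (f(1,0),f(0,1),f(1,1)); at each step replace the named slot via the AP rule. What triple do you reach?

start (1,-1,4) = (f(1,0),f(0,1),f(1,1))
replace slot 1: 2·((-1)+4) − 1 = 5 → (5,-1,4)
replace slot 2: 2·(5+4) − (-1) = 19 → (5,19,4)
replace slot 3: 2·(5+19) − 4 = 44 → (5,19,44)

5,19,44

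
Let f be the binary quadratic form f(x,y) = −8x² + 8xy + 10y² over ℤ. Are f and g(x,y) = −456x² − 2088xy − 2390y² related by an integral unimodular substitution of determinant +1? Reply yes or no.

D₁ = 384, D₂ = 384
river cycle of f (length 4): (10, 12, -6), (-6, 12, 10), (10, 8, -8), (-8, 8, 10)
river cycle of g (length 4): (-6, 12, 10), (10, 8, -8), (-8, 8, 10), (10, 12, -6)
cycles coincide ⇒ equivalent

yes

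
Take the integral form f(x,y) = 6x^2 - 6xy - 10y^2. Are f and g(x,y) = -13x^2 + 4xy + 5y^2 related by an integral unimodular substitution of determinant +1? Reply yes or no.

D₁ = 276, D₂ = 276
river cycle of f (length 4): (-10, 6, 6), (6, 6, -10), (-10, 14, 2), (2, 14, -10)
river cycle of g (length 8): (5, 16, -1), (-1, 16, 5), (5, 14, -4), (-4, 10, 11), (11, 12, -3), (-3, 12, 11), (11, 10, -4), (-4, 14, 5)
cycles differ ⇒ inequivalent

no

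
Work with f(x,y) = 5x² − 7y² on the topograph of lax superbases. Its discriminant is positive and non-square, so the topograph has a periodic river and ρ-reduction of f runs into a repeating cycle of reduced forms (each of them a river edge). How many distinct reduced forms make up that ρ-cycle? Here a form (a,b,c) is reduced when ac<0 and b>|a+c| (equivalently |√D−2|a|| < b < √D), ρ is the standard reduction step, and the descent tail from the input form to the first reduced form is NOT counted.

D = 140, ⌊√D⌋ = 11
descent: ρ → (-7,0,5)
descent: ρ → (5,10,-2)  [lands on river]
river: ρ → (-2,10,5)
ρ-cycle length = 2 (tail of 2 descent steps not counted)

2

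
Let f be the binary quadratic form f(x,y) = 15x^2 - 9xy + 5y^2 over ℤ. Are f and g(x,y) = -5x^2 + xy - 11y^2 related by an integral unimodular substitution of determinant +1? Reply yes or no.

D₁ = -219, D₂ = -219
f: flip: (15,-9,5)→(5,9,15)
f: translate: b→-1 (≡9 mod 10), so (5,9,15)→(5,-1,11)
f: reduced (well bottom): (5,-1,11) with a≤c, −a<b≤a
g is negative-definite; reduce −g:
−g: reduced (well bottom): (5,-1,11) with a≤c, −a<b≤a
flip sign back: reduced form of g is (-5,1,-11)
reduced forms (5, -1, 11) vs (-5, 1, -11) ⇒ inequivalent

no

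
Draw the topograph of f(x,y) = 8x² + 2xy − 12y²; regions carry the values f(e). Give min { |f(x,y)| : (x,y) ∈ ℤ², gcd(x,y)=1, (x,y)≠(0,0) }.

descent: ρ → (-12,-2,8)
descent: ρ → (8,18,-2)  [lands on river]
river: ρ → (-2,18,8)
river: ρ → (8,14,-6)
river: ρ → (-6,10,12)
river: ρ → (12,14,-4)
river: ρ → (-4,18,4)
river: ρ → (4,14,-12)
river: ρ → (-12,10,6)
river: ρ → (6,14,-8)
river: ρ → (-8,18,2)
river: ρ → (2,18,-8)
river: ρ → (-8,14,6)
river: ρ → (6,10,-12)
river: ρ → (-12,14,4)
river: ρ → (4,18,-4)
river: ρ → (-4,14,12)
river: ρ → (12,10,-6)
river: ρ → (-6,14,8)
closes: descent 2, river 18
min |a| on river = 2

2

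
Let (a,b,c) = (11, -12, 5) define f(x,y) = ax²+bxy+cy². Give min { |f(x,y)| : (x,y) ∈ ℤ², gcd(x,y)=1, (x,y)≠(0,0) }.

translate: b→10 (≡-12 mod 22), so (11,-12,5)→(11,10,4)
flip: (11,10,4)→(4,-10,11)
translate: b→-2 (≡-10 mod 8), so (4,-10,11)→(4,-2,5)
reduced (well bottom): (4,-2,5) with a≤c, −a<b≤a
well minimum = a = 4

4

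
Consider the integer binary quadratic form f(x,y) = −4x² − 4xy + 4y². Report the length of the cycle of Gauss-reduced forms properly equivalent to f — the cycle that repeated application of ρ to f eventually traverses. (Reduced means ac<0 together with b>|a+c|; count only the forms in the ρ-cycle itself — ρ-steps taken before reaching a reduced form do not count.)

D = 80, ⌊√D⌋ = 8
descent: ρ → (4,4,-4)  [lands on river]
river: ρ → (-4,4,4)
ρ-cycle length = 2 (tail of 1 descent step not counted)

2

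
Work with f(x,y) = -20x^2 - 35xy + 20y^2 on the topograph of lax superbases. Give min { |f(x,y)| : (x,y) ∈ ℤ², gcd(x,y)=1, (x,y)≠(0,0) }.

descent: ρ → (20,35,-20)  [lands on river]
river: ρ → (-20,45,10)
river: ρ → (10,35,-40)
river: ρ → (-40,45,5)
river: ρ → (5,45,-40)
river: ρ → (-40,35,10)
river: ρ → (10,45,-20)
river: ρ → (-20,35,20)
river: ρ → (20,45,-10)
river: ρ → (-10,35,40)
river: ρ → (40,45,-5)
river: ρ → (-5,45,40)
river: ρ → (40,35,-10)
river: ρ → (-10,45,20)
closes: descent 1, river 14
min |a| on river = 5

5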